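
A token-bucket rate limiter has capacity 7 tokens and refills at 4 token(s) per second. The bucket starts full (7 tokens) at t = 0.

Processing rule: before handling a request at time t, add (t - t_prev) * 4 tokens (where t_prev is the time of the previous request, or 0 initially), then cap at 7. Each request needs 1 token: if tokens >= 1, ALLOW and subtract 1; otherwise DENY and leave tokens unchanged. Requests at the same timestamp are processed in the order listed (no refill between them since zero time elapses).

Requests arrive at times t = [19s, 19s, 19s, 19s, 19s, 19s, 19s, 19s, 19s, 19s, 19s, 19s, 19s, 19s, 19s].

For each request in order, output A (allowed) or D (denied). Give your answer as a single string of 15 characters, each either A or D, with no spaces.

Answer: AAAAAAADDDDDDDD

Derivation:
Simulating step by step:
  req#1 t=19s: ALLOW
  req#2 t=19s: ALLOW
  req#3 t=19s: ALLOW
  req#4 t=19s: ALLOW
  req#5 t=19s: ALLOW
  req#6 t=19s: ALLOW
  req#7 t=19s: ALLOW
  req#8 t=19s: DENY
  req#9 t=19s: DENY
  req#10 t=19s: DENY
  req#11 t=19s: DENY
  req#12 t=19s: DENY
  req#13 t=19s: DENY
  req#14 t=19s: DENY
  req#15 t=19s: DENY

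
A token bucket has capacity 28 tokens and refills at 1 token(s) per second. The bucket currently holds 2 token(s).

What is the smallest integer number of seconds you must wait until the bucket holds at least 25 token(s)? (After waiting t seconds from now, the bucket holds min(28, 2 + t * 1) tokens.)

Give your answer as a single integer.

Answer: 23

Derivation:
Need 2 + t * 1 >= 25, so t >= 23/1.
Smallest integer t = ceil(23/1) = 23.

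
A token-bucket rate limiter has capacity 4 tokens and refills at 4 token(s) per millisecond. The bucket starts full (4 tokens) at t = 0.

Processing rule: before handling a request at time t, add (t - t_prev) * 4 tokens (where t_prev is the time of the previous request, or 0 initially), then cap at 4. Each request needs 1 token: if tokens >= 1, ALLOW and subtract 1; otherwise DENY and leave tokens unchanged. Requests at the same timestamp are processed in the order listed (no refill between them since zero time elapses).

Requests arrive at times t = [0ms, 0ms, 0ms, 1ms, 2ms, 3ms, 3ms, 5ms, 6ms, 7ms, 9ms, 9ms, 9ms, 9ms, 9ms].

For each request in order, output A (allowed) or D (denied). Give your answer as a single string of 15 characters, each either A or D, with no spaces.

Answer: AAAAAAAAAAAAAAD

Derivation:
Simulating step by step:
  req#1 t=0ms: ALLOW
  req#2 t=0ms: ALLOW
  req#3 t=0ms: ALLOW
  req#4 t=1ms: ALLOW
  req#5 t=2ms: ALLOW
  req#6 t=3ms: ALLOW
  req#7 t=3ms: ALLOW
  req#8 t=5ms: ALLOW
  req#9 t=6ms: ALLOW
  req#10 t=7ms: ALLOW
  req#11 t=9ms: ALLOW
  req#12 t=9ms: ALLOW
  req#13 t=9ms: ALLOW
  req#14 t=9ms: ALLOW
  req#15 t=9ms: DENY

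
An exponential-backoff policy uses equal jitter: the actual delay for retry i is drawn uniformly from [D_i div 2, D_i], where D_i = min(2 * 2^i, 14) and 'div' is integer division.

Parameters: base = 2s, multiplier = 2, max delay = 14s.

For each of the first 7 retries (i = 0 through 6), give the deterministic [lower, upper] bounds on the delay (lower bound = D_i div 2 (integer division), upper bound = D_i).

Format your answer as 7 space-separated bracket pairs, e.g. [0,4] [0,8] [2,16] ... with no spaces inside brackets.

Computing bounds per retry:
  i=0: D_i=min(2*2^0,14)=2, bounds=[1,2]
  i=1: D_i=min(2*2^1,14)=4, bounds=[2,4]
  i=2: D_i=min(2*2^2,14)=8, bounds=[4,8]
  i=3: D_i=min(2*2^3,14)=14, bounds=[7,14]
  i=4: D_i=min(2*2^4,14)=14, bounds=[7,14]
  i=5: D_i=min(2*2^5,14)=14, bounds=[7,14]
  i=6: D_i=min(2*2^6,14)=14, bounds=[7,14]

Answer: [1,2] [2,4] [4,8] [7,14] [7,14] [7,14] [7,14]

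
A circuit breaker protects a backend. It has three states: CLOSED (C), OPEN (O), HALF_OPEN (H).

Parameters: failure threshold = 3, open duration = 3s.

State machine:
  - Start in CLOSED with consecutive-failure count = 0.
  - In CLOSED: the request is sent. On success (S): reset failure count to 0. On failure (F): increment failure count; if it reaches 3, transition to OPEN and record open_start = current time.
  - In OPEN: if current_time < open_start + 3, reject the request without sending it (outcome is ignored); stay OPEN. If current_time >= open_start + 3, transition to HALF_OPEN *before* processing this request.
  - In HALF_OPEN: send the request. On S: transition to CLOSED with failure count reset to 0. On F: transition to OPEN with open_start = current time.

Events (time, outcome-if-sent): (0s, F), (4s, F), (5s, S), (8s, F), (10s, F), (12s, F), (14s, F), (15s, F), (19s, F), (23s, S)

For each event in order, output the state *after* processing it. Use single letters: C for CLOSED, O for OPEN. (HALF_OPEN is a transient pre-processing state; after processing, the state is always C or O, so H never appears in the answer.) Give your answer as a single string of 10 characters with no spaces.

State after each event:
  event#1 t=0s outcome=F: state=CLOSED
  event#2 t=4s outcome=F: state=CLOSED
  event#3 t=5s outcome=S: state=CLOSED
  event#4 t=8s outcome=F: state=CLOSED
  event#5 t=10s outcome=F: state=CLOSED
  event#6 t=12s outcome=F: state=OPEN
  event#7 t=14s outcome=F: state=OPEN
  event#8 t=15s outcome=F: state=OPEN
  event#9 t=19s outcome=F: state=OPEN
  event#10 t=23s outcome=S: state=CLOSED

Answer: CCCCCOOOOC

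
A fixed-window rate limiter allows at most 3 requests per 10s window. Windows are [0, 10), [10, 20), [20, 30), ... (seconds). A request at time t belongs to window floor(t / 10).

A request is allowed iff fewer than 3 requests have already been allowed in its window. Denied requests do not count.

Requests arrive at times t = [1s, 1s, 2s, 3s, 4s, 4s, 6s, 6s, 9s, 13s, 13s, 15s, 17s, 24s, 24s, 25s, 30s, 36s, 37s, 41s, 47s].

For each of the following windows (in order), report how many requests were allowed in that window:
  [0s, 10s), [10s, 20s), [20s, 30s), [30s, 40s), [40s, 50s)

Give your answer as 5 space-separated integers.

Answer: 3 3 3 3 2

Derivation:
Processing requests:
  req#1 t=1s (window 0): ALLOW
  req#2 t=1s (window 0): ALLOW
  req#3 t=2s (window 0): ALLOW
  req#4 t=3s (window 0): DENY
  req#5 t=4s (window 0): DENY
  req#6 t=4s (window 0): DENY
  req#7 t=6s (window 0): DENY
  req#8 t=6s (window 0): DENY
  req#9 t=9s (window 0): DENY
  req#10 t=13s (window 1): ALLOW
  req#11 t=13s (window 1): ALLOW
  req#12 t=15s (window 1): ALLOW
  req#13 t=17s (window 1): DENY
  req#14 t=24s (window 2): ALLOW
  req#15 t=24s (window 2): ALLOW
  req#16 t=25s (window 2): ALLOW
  req#17 t=30s (window 3): ALLOW
  req#18 t=36s (window 3): ALLOW
  req#19 t=37s (window 3): ALLOW
  req#20 t=41s (window 4): ALLOW
  req#21 t=47s (window 4): ALLOW

Allowed counts by window: 3 3 3 3 2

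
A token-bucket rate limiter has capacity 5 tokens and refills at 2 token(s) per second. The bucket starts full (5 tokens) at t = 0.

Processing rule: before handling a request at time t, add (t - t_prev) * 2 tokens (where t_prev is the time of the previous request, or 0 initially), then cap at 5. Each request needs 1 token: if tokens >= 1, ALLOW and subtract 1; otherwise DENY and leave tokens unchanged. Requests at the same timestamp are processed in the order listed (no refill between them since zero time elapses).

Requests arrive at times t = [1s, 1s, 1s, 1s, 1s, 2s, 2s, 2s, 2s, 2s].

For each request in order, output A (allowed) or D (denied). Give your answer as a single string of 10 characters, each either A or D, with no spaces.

Answer: AAAAAAADDD

Derivation:
Simulating step by step:
  req#1 t=1s: ALLOW
  req#2 t=1s: ALLOW
  req#3 t=1s: ALLOW
  req#4 t=1s: ALLOW
  req#5 t=1s: ALLOW
  req#6 t=2s: ALLOW
  req#7 t=2s: ALLOW
  req#8 t=2s: DENY
  req#9 t=2s: DENY
  req#10 t=2s: DENY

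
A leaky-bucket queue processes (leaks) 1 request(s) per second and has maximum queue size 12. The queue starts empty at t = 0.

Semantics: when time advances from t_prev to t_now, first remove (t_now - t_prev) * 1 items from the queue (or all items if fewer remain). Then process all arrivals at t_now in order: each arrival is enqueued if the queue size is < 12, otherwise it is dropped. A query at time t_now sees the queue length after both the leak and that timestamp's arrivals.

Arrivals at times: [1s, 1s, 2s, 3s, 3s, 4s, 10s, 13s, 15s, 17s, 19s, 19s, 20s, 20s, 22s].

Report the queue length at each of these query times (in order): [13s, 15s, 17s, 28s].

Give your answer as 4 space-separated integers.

Answer: 1 1 1 0

Derivation:
Queue lengths at query times:
  query t=13s: backlog = 1
  query t=15s: backlog = 1
  query t=17s: backlog = 1
  query t=28s: backlog = 0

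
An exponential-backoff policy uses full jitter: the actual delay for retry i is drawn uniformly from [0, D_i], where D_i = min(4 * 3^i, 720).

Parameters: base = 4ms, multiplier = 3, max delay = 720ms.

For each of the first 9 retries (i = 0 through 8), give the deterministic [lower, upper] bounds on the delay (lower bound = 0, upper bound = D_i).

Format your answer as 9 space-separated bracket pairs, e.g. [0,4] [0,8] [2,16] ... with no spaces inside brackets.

Computing bounds per retry:
  i=0: D_i=min(4*3^0,720)=4, bounds=[0,4]
  i=1: D_i=min(4*3^1,720)=12, bounds=[0,12]
  i=2: D_i=min(4*3^2,720)=36, bounds=[0,36]
  i=3: D_i=min(4*3^3,720)=108, bounds=[0,108]
  i=4: D_i=min(4*3^4,720)=324, bounds=[0,324]
  i=5: D_i=min(4*3^5,720)=720, bounds=[0,720]
  i=6: D_i=min(4*3^6,720)=720, bounds=[0,720]
  i=7: D_i=min(4*3^7,720)=720, bounds=[0,720]
  i=8: D_i=min(4*3^8,720)=720, bounds=[0,720]

Answer: [0,4] [0,12] [0,36] [0,108] [0,324] [0,720] [0,720] [0,720] [0,720]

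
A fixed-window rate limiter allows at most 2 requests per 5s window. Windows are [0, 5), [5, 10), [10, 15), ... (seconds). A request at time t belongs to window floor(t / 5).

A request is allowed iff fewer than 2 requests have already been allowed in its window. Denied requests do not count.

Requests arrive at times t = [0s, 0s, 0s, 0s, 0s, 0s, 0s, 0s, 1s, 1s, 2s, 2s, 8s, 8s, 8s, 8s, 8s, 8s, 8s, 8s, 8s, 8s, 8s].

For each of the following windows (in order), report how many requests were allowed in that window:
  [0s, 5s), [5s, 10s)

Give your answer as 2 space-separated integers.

Processing requests:
  req#1 t=0s (window 0): ALLOW
  req#2 t=0s (window 0): ALLOW
  req#3 t=0s (window 0): DENY
  req#4 t=0s (window 0): DENY
  req#5 t=0s (window 0): DENY
  req#6 t=0s (window 0): DENY
  req#7 t=0s (window 0): DENY
  req#8 t=0s (window 0): DENY
  req#9 t=1s (window 0): DENY
  req#10 t=1s (window 0): DENY
  req#11 t=2s (window 0): DENY
  req#12 t=2s (window 0): DENY
  req#13 t=8s (window 1): ALLOW
  req#14 t=8s (window 1): ALLOW
  req#15 t=8s (window 1): DENY
  req#16 t=8s (window 1): DENY
  req#17 t=8s (window 1): DENY
  req#18 t=8s (window 1): DENY
  req#19 t=8s (window 1): DENY
  req#20 t=8s (window 1): DENY
  req#21 t=8s (window 1): DENY
  req#22 t=8s (window 1): DENY
  req#23 t=8s (window 1): DENY

Allowed counts by window: 2 2

Answer: 2 2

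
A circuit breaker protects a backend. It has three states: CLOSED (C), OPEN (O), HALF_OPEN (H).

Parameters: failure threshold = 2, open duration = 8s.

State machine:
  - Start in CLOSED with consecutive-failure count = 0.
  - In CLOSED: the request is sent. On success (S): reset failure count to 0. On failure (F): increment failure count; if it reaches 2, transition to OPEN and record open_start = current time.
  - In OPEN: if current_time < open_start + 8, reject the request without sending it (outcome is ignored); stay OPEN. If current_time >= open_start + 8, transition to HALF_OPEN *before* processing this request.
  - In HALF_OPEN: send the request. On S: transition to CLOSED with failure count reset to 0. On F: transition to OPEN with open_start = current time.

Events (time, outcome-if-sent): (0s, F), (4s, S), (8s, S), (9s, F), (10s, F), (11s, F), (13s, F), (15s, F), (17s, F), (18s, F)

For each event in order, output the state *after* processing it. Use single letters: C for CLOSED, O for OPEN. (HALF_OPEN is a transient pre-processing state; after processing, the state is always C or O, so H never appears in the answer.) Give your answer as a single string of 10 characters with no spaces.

Answer: CCCCOOOOOO

Derivation:
State after each event:
  event#1 t=0s outcome=F: state=CLOSED
  event#2 t=4s outcome=S: state=CLOSED
  event#3 t=8s outcome=S: state=CLOSED
  event#4 t=9s outcome=F: state=CLOSED
  event#5 t=10s outcome=F: state=OPEN
  event#6 t=11s outcome=F: state=OPEN
  event#7 t=13s outcome=F: state=OPEN
  event#8 t=15s outcome=F: state=OPEN
  event#9 t=17s outcome=F: state=OPEN
  event#10 t=18s outcome=F: state=OPEN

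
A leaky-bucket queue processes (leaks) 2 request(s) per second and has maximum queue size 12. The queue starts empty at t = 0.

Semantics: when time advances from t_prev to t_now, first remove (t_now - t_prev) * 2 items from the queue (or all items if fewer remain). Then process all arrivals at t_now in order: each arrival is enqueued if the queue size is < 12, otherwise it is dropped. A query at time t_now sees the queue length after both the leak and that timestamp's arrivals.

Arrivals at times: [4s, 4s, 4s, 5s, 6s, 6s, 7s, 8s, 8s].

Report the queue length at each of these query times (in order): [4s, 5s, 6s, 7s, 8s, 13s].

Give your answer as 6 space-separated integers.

Answer: 3 2 2 1 2 0

Derivation:
Queue lengths at query times:
  query t=4s: backlog = 3
  query t=5s: backlog = 2
  query t=6s: backlog = 2
  query t=7s: backlog = 1
  query t=8s: backlog = 2
  query t=13s: backlog = 0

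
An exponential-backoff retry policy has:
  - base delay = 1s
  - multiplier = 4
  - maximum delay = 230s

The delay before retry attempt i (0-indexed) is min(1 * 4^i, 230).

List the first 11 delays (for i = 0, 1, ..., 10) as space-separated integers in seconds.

Computing each delay:
  i=0: min(1*4^0, 230) = 1
  i=1: min(1*4^1, 230) = 4
  i=2: min(1*4^2, 230) = 16
  i=3: min(1*4^3, 230) = 64
  i=4: min(1*4^4, 230) = 230
  i=5: min(1*4^5, 230) = 230
  i=6: min(1*4^6, 230) = 230
  i=7: min(1*4^7, 230) = 230
  i=8: min(1*4^8, 230) = 230
  i=9: min(1*4^9, 230) = 230
  i=10: min(1*4^10, 230) = 230

Answer: 1 4 16 64 230 230 230 230 230 230 230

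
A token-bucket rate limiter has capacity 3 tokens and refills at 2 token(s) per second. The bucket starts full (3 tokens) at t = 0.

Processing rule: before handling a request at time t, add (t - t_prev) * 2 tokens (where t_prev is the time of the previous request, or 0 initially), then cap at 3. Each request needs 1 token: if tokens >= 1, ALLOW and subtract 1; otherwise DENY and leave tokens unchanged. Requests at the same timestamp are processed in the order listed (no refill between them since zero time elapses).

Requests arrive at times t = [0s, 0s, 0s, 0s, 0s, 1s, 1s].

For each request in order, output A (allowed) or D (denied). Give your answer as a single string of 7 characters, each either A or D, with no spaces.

Answer: AAADDAA

Derivation:
Simulating step by step:
  req#1 t=0s: ALLOW
  req#2 t=0s: ALLOW
  req#3 t=0s: ALLOW
  req#4 t=0s: DENY
  req#5 t=0s: DENY
  req#6 t=1s: ALLOW
  req#7 t=1s: ALLOW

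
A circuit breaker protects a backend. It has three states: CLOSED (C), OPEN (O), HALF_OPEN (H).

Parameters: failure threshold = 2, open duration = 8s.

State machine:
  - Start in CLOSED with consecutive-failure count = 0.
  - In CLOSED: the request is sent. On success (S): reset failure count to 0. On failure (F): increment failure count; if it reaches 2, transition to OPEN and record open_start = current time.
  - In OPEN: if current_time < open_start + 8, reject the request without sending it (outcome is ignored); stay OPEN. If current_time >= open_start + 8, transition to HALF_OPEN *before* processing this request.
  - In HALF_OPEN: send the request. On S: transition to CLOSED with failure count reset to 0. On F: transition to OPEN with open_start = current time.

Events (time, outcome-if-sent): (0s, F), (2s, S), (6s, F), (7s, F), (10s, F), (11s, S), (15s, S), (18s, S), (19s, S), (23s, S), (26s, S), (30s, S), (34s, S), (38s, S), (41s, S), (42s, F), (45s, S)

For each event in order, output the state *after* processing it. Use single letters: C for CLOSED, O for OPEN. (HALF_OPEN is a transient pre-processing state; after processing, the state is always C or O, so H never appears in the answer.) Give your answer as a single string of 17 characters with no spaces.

Answer: CCCOOOCCCCCCCCCCC

Derivation:
State after each event:
  event#1 t=0s outcome=F: state=CLOSED
  event#2 t=2s outcome=S: state=CLOSED
  event#3 t=6s outcome=F: state=CLOSED
  event#4 t=7s outcome=F: state=OPEN
  event#5 t=10s outcome=F: state=OPEN
  event#6 t=11s outcome=S: state=OPEN
  event#7 t=15s outcome=S: state=CLOSED
  event#8 t=18s outcome=S: state=CLOSED
  event#9 t=19s outcome=S: state=CLOSED
  event#10 t=23s outcome=S: state=CLOSED
  event#11 t=26s outcome=S: state=CLOSED
  event#12 t=30s outcome=S: state=CLOSED
  event#13 t=34s outcome=S: state=CLOSED
  event#14 t=38s outcome=S: state=CLOSED
  event#15 t=41s outcome=S: state=CLOSED
  event#16 t=42s outcome=F: state=CLOSED
  event#17 t=45s outcome=S: state=CLOSED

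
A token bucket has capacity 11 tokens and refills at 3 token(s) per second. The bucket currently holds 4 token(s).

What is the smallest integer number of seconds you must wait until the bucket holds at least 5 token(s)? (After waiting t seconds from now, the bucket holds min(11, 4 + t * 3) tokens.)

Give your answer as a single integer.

Answer: 1

Derivation:
Need 4 + t * 3 >= 5, so t >= 1/3.
Smallest integer t = ceil(1/3) = 1.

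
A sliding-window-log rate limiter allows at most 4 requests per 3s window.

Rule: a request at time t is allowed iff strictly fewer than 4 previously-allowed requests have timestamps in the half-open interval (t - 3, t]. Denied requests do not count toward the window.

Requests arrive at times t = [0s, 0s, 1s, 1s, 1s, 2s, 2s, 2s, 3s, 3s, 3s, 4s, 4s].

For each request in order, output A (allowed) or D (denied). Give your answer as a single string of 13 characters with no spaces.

Tracking allowed requests in the window:
  req#1 t=0s: ALLOW
  req#2 t=0s: ALLOW
  req#3 t=1s: ALLOW
  req#4 t=1s: ALLOW
  req#5 t=1s: DENY
  req#6 t=2s: DENY
  req#7 t=2s: DENY
  req#8 t=2s: DENY
  req#9 t=3s: ALLOW
  req#10 t=3s: ALLOW
  req#11 t=3s: DENY
  req#12 t=4s: ALLOW
  req#13 t=4s: ALLOW

Answer: AAAADDDDAADAA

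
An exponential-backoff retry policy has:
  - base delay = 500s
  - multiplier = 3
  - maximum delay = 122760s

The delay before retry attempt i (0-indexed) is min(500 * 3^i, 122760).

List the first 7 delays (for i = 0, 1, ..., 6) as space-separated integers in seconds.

Computing each delay:
  i=0: min(500*3^0, 122760) = 500
  i=1: min(500*3^1, 122760) = 1500
  i=2: min(500*3^2, 122760) = 4500
  i=3: min(500*3^3, 122760) = 13500
  i=4: min(500*3^4, 122760) = 40500
  i=5: min(500*3^5, 122760) = 121500
  i=6: min(500*3^6, 122760) = 122760

Answer: 500 1500 4500 13500 40500 121500 122760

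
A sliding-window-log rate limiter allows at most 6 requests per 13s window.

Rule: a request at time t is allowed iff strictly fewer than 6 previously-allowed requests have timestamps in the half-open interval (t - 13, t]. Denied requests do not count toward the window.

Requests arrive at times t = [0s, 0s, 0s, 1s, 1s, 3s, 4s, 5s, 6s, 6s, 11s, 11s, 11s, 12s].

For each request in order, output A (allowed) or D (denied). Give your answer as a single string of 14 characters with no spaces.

Answer: AAAAAADDDDDDDD

Derivation:
Tracking allowed requests in the window:
  req#1 t=0s: ALLOW
  req#2 t=0s: ALLOW
  req#3 t=0s: ALLOW
  req#4 t=1s: ALLOW
  req#5 t=1s: ALLOW
  req#6 t=3s: ALLOW
  req#7 t=4s: DENY
  req#8 t=5s: DENY
  req#9 t=6s: DENY
  req#10 t=6s: DENY
  req#11 t=11s: DENY
  req#12 t=11s: DENY
  req#13 t=11s: DENY
  req#14 t=12s: DENY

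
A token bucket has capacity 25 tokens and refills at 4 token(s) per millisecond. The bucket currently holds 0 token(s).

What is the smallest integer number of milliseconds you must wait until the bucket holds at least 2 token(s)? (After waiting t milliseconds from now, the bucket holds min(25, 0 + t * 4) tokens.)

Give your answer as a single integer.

Answer: 1

Derivation:
Need 0 + t * 4 >= 2, so t >= 2/4.
Smallest integer t = ceil(2/4) = 1.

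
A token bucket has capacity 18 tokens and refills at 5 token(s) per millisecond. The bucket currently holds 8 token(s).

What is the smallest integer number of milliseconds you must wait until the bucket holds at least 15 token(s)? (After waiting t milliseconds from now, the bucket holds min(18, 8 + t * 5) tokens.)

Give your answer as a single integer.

Answer: 2

Derivation:
Need 8 + t * 5 >= 15, so t >= 7/5.
Smallest integer t = ceil(7/5) = 2.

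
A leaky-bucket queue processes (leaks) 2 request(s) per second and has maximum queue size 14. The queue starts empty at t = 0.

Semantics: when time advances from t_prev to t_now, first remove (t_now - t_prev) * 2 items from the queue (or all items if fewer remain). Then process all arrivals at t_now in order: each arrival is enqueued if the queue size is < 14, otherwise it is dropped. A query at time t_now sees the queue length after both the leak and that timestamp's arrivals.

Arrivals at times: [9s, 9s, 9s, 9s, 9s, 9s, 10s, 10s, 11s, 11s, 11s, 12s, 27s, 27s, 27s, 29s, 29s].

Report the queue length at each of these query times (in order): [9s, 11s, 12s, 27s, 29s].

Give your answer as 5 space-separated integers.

Queue lengths at query times:
  query t=9s: backlog = 6
  query t=11s: backlog = 7
  query t=12s: backlog = 6
  query t=27s: backlog = 3
  query t=29s: backlog = 2

Answer: 6 7 6 3 2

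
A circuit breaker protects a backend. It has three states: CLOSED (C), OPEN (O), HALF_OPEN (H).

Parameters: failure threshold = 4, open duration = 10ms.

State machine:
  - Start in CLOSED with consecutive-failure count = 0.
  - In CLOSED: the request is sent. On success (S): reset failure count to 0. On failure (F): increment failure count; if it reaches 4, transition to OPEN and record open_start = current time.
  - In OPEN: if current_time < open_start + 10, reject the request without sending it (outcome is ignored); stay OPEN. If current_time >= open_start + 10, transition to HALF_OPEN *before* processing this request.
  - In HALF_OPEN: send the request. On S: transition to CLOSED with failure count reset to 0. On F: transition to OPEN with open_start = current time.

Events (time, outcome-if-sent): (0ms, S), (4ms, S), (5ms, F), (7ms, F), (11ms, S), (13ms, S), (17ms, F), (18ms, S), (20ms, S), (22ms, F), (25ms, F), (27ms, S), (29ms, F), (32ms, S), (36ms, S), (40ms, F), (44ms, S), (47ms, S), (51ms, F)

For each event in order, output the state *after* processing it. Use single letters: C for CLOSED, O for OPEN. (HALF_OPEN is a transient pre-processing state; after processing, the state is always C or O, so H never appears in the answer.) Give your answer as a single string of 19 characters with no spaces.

Answer: CCCCCCCCCCCCCCCCCCC

Derivation:
State after each event:
  event#1 t=0ms outcome=S: state=CLOSED
  event#2 t=4ms outcome=S: state=CLOSED
  event#3 t=5ms outcome=F: state=CLOSED
  event#4 t=7ms outcome=F: state=CLOSED
  event#5 t=11ms outcome=S: state=CLOSED
  event#6 t=13ms outcome=S: state=CLOSED
  event#7 t=17ms outcome=F: state=CLOSED
  event#8 t=18ms outcome=S: state=CLOSED
  event#9 t=20ms outcome=S: state=CLOSED
  event#10 t=22ms outcome=F: state=CLOSED
  event#11 t=25ms outcome=F: state=CLOSED
  event#12 t=27ms outcome=S: state=CLOSED
  event#13 t=29ms outcome=F: state=CLOSED
  event#14 t=32ms outcome=S: state=CLOSED
  event#15 t=36ms outcome=S: state=CLOSED
  event#16 t=40ms outcome=F: state=CLOSED
  event#17 t=44ms outcome=S: state=CLOSED
  event#18 t=47ms outcome=S: state=CLOSED
  event#19 t=51ms outcome=F: state=CLOSED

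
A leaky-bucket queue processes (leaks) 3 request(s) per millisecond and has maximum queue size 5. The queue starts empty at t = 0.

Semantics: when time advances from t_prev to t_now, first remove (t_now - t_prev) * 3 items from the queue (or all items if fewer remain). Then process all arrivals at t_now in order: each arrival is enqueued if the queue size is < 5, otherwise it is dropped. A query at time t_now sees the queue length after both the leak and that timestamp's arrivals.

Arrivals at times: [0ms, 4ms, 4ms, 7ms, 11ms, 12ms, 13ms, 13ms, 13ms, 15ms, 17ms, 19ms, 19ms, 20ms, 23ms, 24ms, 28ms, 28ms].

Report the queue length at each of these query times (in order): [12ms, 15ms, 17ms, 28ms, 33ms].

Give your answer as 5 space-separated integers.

Answer: 1 1 1 2 0

Derivation:
Queue lengths at query times:
  query t=12ms: backlog = 1
  query t=15ms: backlog = 1
  query t=17ms: backlog = 1
  query t=28ms: backlog = 2
  query t=33ms: backlog = 0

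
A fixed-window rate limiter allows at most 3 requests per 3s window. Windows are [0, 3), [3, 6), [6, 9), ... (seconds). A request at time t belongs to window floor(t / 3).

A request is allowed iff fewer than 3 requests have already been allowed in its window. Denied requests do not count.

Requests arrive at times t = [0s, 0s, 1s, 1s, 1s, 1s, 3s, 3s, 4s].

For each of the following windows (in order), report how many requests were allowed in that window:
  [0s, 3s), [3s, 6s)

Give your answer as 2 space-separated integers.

Processing requests:
  req#1 t=0s (window 0): ALLOW
  req#2 t=0s (window 0): ALLOW
  req#3 t=1s (window 0): ALLOW
  req#4 t=1s (window 0): DENY
  req#5 t=1s (window 0): DENY
  req#6 t=1s (window 0): DENY
  req#7 t=3s (window 1): ALLOW
  req#8 t=3s (window 1): ALLOW
  req#9 t=4s (window 1): ALLOW

Allowed counts by window: 3 3

Answer: 3 3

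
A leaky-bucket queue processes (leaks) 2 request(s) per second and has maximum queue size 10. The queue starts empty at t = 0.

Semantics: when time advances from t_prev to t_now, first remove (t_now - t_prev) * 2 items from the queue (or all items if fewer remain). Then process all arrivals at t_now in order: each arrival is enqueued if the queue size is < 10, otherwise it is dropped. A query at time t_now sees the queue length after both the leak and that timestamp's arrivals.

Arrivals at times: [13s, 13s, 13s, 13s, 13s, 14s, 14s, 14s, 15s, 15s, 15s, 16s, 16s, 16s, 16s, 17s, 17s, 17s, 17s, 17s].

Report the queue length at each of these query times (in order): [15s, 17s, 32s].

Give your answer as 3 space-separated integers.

Answer: 7 10 0

Derivation:
Queue lengths at query times:
  query t=15s: backlog = 7
  query t=17s: backlog = 10
  query t=32s: backlog = 0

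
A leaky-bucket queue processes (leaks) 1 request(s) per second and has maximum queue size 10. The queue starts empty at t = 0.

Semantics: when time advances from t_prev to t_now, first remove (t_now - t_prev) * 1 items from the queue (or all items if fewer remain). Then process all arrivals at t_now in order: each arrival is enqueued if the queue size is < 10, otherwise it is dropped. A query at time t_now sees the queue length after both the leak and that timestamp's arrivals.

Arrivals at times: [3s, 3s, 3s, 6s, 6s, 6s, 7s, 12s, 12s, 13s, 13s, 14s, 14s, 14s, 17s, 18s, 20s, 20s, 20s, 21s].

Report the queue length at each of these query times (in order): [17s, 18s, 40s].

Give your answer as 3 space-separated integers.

Queue lengths at query times:
  query t=17s: backlog = 3
  query t=18s: backlog = 3
  query t=40s: backlog = 0

Answer: 3 3 0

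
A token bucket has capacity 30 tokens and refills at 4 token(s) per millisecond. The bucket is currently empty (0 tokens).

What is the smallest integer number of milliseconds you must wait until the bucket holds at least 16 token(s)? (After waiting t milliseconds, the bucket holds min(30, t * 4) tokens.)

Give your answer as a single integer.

Answer: 4

Derivation:
Need t * 4 >= 16, so t >= 16/4.
Smallest integer t = ceil(16/4) = 4.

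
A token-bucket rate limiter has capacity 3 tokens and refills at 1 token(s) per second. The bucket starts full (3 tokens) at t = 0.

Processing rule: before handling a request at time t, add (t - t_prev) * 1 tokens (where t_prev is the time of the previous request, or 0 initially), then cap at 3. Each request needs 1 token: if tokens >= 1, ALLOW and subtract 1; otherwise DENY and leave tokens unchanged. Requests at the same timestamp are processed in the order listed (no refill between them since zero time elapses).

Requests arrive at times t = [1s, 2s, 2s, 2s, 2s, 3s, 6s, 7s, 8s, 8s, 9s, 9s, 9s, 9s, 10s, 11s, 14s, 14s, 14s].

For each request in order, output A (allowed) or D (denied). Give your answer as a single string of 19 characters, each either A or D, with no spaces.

Simulating step by step:
  req#1 t=1s: ALLOW
  req#2 t=2s: ALLOW
  req#3 t=2s: ALLOW
  req#4 t=2s: ALLOW
  req#5 t=2s: DENY
  req#6 t=3s: ALLOW
  req#7 t=6s: ALLOW
  req#8 t=7s: ALLOW
  req#9 t=8s: ALLOW
  req#10 t=8s: ALLOW
  req#11 t=9s: ALLOW
  req#12 t=9s: ALLOW
  req#13 t=9s: DENY
  req#14 t=9s: DENY
  req#15 t=10s: ALLOW
  req#16 t=11s: ALLOW
  req#17 t=14s: ALLOW
  req#18 t=14s: ALLOW
  req#19 t=14s: ALLOW

Answer: AAAADAAAAAAADDAAAAA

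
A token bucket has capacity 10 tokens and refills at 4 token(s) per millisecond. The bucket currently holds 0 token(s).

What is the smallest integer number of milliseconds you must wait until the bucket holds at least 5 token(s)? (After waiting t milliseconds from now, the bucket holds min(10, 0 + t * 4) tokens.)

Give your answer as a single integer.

Need 0 + t * 4 >= 5, so t >= 5/4.
Smallest integer t = ceil(5/4) = 2.

Answer: 2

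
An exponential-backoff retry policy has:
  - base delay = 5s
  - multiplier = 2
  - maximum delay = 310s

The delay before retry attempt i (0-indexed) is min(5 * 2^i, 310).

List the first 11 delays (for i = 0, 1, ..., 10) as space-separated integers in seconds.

Computing each delay:
  i=0: min(5*2^0, 310) = 5
  i=1: min(5*2^1, 310) = 10
  i=2: min(5*2^2, 310) = 20
  i=3: min(5*2^3, 310) = 40
  i=4: min(5*2^4, 310) = 80
  i=5: min(5*2^5, 310) = 160
  i=6: min(5*2^6, 310) = 310
  i=7: min(5*2^7, 310) = 310
  i=8: min(5*2^8, 310) = 310
  i=9: min(5*2^9, 310) = 310
  i=10: min(5*2^10, 310) = 310

Answer: 5 10 20 40 80 160 310 310 310 310 310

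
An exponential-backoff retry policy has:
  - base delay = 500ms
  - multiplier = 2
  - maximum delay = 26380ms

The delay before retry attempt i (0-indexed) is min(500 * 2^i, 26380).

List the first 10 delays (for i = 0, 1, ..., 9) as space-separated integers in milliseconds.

Computing each delay:
  i=0: min(500*2^0, 26380) = 500
  i=1: min(500*2^1, 26380) = 1000
  i=2: min(500*2^2, 26380) = 2000
  i=3: min(500*2^3, 26380) = 4000
  i=4: min(500*2^4, 26380) = 8000
  i=5: min(500*2^5, 26380) = 16000
  i=6: min(500*2^6, 26380) = 26380
  i=7: min(500*2^7, 26380) = 26380
  i=8: min(500*2^8, 26380) = 26380
  i=9: min(500*2^9, 26380) = 26380

Answer: 500 1000 2000 4000 8000 16000 26380 26380 26380 26380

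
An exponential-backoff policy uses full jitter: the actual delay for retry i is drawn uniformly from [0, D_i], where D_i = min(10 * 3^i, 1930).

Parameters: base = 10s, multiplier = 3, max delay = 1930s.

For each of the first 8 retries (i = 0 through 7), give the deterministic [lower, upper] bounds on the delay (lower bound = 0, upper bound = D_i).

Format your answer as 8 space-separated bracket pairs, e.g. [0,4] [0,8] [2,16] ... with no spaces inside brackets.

Answer: [0,10] [0,30] [0,90] [0,270] [0,810] [0,1930] [0,1930] [0,1930]

Derivation:
Computing bounds per retry:
  i=0: D_i=min(10*3^0,1930)=10, bounds=[0,10]
  i=1: D_i=min(10*3^1,1930)=30, bounds=[0,30]
  i=2: D_i=min(10*3^2,1930)=90, bounds=[0,90]
  i=3: D_i=min(10*3^3,1930)=270, bounds=[0,270]
  i=4: D_i=min(10*3^4,1930)=810, bounds=[0,810]
  i=5: D_i=min(10*3^5,1930)=1930, bounds=[0,1930]
  i=6: D_i=min(10*3^6,1930)=1930, bounds=[0,1930]
  i=7: D_i=min(10*3^7,1930)=1930, bounds=[0,1930]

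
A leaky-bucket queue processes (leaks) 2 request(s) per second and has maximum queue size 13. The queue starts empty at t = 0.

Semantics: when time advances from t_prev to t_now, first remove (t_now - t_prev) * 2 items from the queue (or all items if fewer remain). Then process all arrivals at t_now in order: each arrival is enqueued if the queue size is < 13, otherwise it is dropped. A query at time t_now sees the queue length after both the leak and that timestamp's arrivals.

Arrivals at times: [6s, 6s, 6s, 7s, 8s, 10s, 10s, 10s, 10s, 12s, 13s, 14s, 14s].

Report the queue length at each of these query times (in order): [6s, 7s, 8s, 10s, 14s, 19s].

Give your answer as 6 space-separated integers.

Queue lengths at query times:
  query t=6s: backlog = 3
  query t=7s: backlog = 2
  query t=8s: backlog = 1
  query t=10s: backlog = 4
  query t=14s: backlog = 2
  query t=19s: backlog = 0

Answer: 3 2 1 4 2 0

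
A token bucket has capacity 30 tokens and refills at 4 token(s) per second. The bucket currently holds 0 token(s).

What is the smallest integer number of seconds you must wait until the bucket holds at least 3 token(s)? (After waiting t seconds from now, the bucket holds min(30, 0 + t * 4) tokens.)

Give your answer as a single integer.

Answer: 1

Derivation:
Need 0 + t * 4 >= 3, so t >= 3/4.
Smallest integer t = ceil(3/4) = 1.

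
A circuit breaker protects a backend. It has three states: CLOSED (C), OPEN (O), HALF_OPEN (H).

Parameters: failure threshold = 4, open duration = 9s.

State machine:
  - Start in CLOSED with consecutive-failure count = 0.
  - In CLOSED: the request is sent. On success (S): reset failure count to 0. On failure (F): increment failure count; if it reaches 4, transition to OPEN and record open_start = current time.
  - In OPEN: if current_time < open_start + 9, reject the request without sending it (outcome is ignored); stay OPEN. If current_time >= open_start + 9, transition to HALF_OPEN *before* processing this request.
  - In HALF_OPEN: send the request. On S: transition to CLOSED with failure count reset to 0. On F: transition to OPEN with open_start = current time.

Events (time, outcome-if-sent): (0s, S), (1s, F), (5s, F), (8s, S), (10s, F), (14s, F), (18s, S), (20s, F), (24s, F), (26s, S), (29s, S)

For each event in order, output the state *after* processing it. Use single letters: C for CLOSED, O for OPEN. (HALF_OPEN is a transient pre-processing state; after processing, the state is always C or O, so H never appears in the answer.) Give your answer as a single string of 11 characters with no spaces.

State after each event:
  event#1 t=0s outcome=S: state=CLOSED
  event#2 t=1s outcome=F: state=CLOSED
  event#3 t=5s outcome=F: state=CLOSED
  event#4 t=8s outcome=S: state=CLOSED
  event#5 t=10s outcome=F: state=CLOSED
  event#6 t=14s outcome=F: state=CLOSED
  event#7 t=18s outcome=S: state=CLOSED
  event#8 t=20s outcome=F: state=CLOSED
  event#9 t=24s outcome=F: state=CLOSED
  event#10 t=26s outcome=S: state=CLOSED
  event#11 t=29s outcome=S: state=CLOSED

Answer: CCCCCCCCCCC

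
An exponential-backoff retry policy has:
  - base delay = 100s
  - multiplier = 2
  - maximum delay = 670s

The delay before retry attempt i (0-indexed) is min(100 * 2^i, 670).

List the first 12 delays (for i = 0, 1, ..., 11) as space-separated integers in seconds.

Answer: 100 200 400 670 670 670 670 670 670 670 670 670

Derivation:
Computing each delay:
  i=0: min(100*2^0, 670) = 100
  i=1: min(100*2^1, 670) = 200
  i=2: min(100*2^2, 670) = 400
  i=3: min(100*2^3, 670) = 670
  i=4: min(100*2^4, 670) = 670
  i=5: min(100*2^5, 670) = 670
  i=6: min(100*2^6, 670) = 670
  i=7: min(100*2^7, 670) = 670
  i=8: min(100*2^8, 670) = 670
  i=9: min(100*2^9, 670) = 670
  i=10: min(100*2^10, 670) = 670
  i=11: min(100*2^11, 670) = 670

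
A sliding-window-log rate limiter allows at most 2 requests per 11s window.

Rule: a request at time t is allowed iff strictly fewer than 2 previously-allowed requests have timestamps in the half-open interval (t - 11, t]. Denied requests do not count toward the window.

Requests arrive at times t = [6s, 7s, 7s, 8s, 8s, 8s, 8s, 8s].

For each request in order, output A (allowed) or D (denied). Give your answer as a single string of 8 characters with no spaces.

Answer: AADDDDDD

Derivation:
Tracking allowed requests in the window:
  req#1 t=6s: ALLOW
  req#2 t=7s: ALLOW
  req#3 t=7s: DENY
  req#4 t=8s: DENY
  req#5 t=8s: DENY
  req#6 t=8s: DENY
  req#7 t=8s: DENY
  req#8 t=8s: DENY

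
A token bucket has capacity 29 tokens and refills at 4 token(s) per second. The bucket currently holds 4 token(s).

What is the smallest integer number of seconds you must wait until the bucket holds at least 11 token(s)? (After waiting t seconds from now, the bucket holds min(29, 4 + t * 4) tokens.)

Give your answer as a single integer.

Need 4 + t * 4 >= 11, so t >= 7/4.
Smallest integer t = ceil(7/4) = 2.

Answer: 2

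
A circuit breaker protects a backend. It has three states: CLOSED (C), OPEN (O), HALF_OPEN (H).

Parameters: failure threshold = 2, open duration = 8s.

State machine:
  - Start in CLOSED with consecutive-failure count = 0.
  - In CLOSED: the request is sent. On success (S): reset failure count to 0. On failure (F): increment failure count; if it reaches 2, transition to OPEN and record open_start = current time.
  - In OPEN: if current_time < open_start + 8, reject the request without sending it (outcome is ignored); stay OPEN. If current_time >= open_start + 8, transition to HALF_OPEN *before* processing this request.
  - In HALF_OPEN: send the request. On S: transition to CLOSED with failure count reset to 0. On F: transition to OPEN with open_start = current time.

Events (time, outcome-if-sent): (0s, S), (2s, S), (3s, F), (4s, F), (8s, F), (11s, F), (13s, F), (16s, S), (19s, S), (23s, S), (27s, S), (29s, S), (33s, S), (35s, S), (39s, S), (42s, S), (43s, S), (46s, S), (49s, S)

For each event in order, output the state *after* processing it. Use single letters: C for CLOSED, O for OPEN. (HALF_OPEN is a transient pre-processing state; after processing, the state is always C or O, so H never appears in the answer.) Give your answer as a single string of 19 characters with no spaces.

State after each event:
  event#1 t=0s outcome=S: state=CLOSED
  event#2 t=2s outcome=S: state=CLOSED
  event#3 t=3s outcome=F: state=CLOSED
  event#4 t=4s outcome=F: state=OPEN
  event#5 t=8s outcome=F: state=OPEN
  event#6 t=11s outcome=F: state=OPEN
  event#7 t=13s outcome=F: state=OPEN
  event#8 t=16s outcome=S: state=OPEN
  event#9 t=19s outcome=S: state=OPEN
  event#10 t=23s outcome=S: state=CLOSED
  event#11 t=27s outcome=S: state=CLOSED
  event#12 t=29s outcome=S: state=CLOSED
  event#13 t=33s outcome=S: state=CLOSED
  event#14 t=35s outcome=S: state=CLOSED
  event#15 t=39s outcome=S: state=CLOSED
  event#16 t=42s outcome=S: state=CLOSED
  event#17 t=43s outcome=S: state=CLOSED
  event#18 t=46s outcome=S: state=CLOSED
  event#19 t=49s outcome=S: state=CLOSED

Answer: CCCOOOOOOCCCCCCCCCC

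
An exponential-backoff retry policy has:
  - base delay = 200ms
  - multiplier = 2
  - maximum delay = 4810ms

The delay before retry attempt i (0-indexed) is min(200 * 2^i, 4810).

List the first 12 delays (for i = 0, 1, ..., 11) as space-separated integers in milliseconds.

Computing each delay:
  i=0: min(200*2^0, 4810) = 200
  i=1: min(200*2^1, 4810) = 400
  i=2: min(200*2^2, 4810) = 800
  i=3: min(200*2^3, 4810) = 1600
  i=4: min(200*2^4, 4810) = 3200
  i=5: min(200*2^5, 4810) = 4810
  i=6: min(200*2^6, 4810) = 4810
  i=7: min(200*2^7, 4810) = 4810
  i=8: min(200*2^8, 4810) = 4810
  i=9: min(200*2^9, 4810) = 4810
  i=10: min(200*2^10, 4810) = 4810
  i=11: min(200*2^11, 4810) = 4810

Answer: 200 400 800 1600 3200 4810 4810 4810 4810 4810 4810 4810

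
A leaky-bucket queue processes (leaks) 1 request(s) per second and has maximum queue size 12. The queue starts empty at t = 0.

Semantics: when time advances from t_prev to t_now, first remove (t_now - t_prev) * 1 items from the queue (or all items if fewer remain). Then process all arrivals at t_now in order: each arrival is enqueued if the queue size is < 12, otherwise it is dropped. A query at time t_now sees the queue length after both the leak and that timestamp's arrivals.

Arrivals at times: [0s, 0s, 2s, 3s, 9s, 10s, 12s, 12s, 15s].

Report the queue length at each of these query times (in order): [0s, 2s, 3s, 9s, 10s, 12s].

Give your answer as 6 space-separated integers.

Queue lengths at query times:
  query t=0s: backlog = 2
  query t=2s: backlog = 1
  query t=3s: backlog = 1
  query t=9s: backlog = 1
  query t=10s: backlog = 1
  query t=12s: backlog = 2

Answer: 2 1 1 1 1 2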